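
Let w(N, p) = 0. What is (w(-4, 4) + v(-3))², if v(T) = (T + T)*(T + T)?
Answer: 1296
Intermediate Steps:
v(T) = 4*T² (v(T) = (2*T)*(2*T) = 4*T²)
(w(-4, 4) + v(-3))² = (0 + 4*(-3)²)² = (0 + 4*9)² = (0 + 36)² = 36² = 1296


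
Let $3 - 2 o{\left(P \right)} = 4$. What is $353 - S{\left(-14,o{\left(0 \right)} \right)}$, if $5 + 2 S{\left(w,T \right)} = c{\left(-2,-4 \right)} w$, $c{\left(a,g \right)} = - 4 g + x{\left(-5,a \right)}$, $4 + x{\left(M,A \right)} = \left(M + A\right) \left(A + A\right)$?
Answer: $\frac{1271}{2} \approx 635.5$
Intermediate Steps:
$x{\left(M,A \right)} = -4 + 2 A \left(A + M\right)$ ($x{\left(M,A \right)} = -4 + \left(M + A\right) \left(A + A\right) = -4 + \left(A + M\right) 2 A = -4 + 2 A \left(A + M\right)$)
$o{\left(P \right)} = - \frac{1}{2}$ ($o{\left(P \right)} = \frac{3}{2} - 2 = - \frac{1}{2}$)
$c{\left(a,g \right)} = -4 - 10 a - 4 g + 2 a^{2}$ ($c{\left(a,g \right)} = - 4 g + \left(-4 + 2 a^{2} + 2 a \left(-5\right)\right) = - 4 g - \left(4 - 2 a^{2} + 10 a\right) = -4 - 10 a - 4 g + 2 a^{2}$)
$S{\left(w,T \right)} = - \frac{5}{2} + 20 w$ ($S{\left(w,T \right)} = - \frac{5}{2} + \frac{\left(-4 - -20 - -16 + 2 \left(-2\right)^{2}\right) w}{2} = - \frac{5}{2} + \frac{\left(-4 + 20 + 16 + 2 \cdot 4\right) w}{2} = - \frac{5}{2} + \frac{\left(-4 + 20 + 16 + 8\right) w}{2} = - \frac{5}{2} + \frac{40 w}{2} = - \frac{5}{2} + 20 w$)
$353 - S{\left(-14,o{\left(0 \right)} \right)} = 353 - \left(- \frac{5}{2} + 20 \left(-14\right)\right) = 353 - \left(- \frac{5}{2} - 280\right) = 353 - - \frac{565}{2} = 353 + \frac{565}{2} = \frac{1271}{2}$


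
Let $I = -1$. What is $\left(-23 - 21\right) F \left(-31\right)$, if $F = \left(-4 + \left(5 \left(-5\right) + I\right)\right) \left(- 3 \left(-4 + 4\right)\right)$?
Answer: $0$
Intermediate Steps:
$F = 0$ ($F = \left(-4 + \left(5 \left(-5\right) - 1\right)\right) \left(- 3 \left(-4 + 4\right)\right) = \left(-4 - 26\right) \left(\left(-3\right) 0\right) = \left(-4 - 26\right) 0 = \left(-30\right) 0 = 0$)
$\left(-23 - 21\right) F \left(-31\right) = \left(-23 - 21\right) 0 \left(-31\right) = \left(-44\right) 0 \left(-31\right) = 0 \left(-31\right) = 0$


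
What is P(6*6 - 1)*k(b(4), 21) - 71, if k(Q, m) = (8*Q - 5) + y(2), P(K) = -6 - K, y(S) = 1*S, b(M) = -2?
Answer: 708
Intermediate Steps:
y(S) = S
k(Q, m) = -3 + 8*Q (k(Q, m) = (8*Q - 5) + 2 = (-5 + 8*Q) + 2 = -3 + 8*Q)
P(6*6 - 1)*k(b(4), 21) - 71 = (-6 - (6*6 - 1))*(-3 + 8*(-2)) - 71 = (-6 - (36 - 1))*(-3 - 16) - 71 = (-6 - 1*35)*(-19) - 71 = (-6 - 35)*(-19) - 71 = -41*(-19) - 71 = 779 - 71 = 708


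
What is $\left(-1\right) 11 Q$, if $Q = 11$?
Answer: $-121$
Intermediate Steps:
$\left(-1\right) 11 Q = \left(-1\right) 11 \cdot 11 = \left(-11\right) 11 = -121$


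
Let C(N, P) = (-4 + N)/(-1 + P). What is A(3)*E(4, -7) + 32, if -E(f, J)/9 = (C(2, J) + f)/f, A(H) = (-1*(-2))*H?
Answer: -203/8 ≈ -25.375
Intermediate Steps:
A(H) = 2*H
C(N, P) = (-4 + N)/(-1 + P)
E(f, J) = -9*(f - 2/(-1 + J))/f (E(f, J) = -9*((-4 + 2)/(-1 + J) + f)/f = -9*(-2/(-1 + J) + f)/f = -9*(f - 2/(-1 + J))/f)
A(3)*E(4, -7) + 32 = (2*3)*(9*(2 - 1*4*(-1 - 7))/(4*(-1 - 7))) + 32 = 6*(9*(1/4)*(2 - 1*4*(-8))/(-8)) + 32 = 6*(9*(1/4)*(-1/8)*(2 + 32)) + 32 = 6*(9*(1/4)*(-1/8)*34) + 32 = 6*(-153/16) + 32 = -459/8 + 32 = -203/8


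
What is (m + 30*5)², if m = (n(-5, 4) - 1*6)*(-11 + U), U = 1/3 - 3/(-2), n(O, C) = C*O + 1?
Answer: 5175625/36 ≈ 1.4377e+5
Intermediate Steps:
n(O, C) = 1 + C*O
U = 11/6 (U = 1*(⅓) - 3*(-½) = ⅓ + 3/2 = 11/6 ≈ 1.8333)
m = 1375/6 (m = ((1 + 4*(-5)) - 1*6)*(-11 + 11/6) = ((1 - 20) - 6)*(-55/6) = (-19 - 6)*(-55/6) = -25*(-55/6) = 1375/6 ≈ 229.17)
(m + 30*5)² = (1375/6 + 30*5)² = (1375/6 + 150)² = (2275/6)² = 5175625/36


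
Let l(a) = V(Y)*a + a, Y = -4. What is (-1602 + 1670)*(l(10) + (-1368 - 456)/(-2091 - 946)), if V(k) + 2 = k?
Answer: -10201768/3037 ≈ -3359.2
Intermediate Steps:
V(k) = -2 + k
l(a) = -5*a (l(a) = (-2 - 4)*a + a = -6*a + a = -5*a)
(-1602 + 1670)*(l(10) + (-1368 - 456)/(-2091 - 946)) = (-1602 + 1670)*(-5*10 + (-1368 - 456)/(-2091 - 946)) = 68*(-50 - 1824/(-3037)) = 68*(-50 - 1824*(-1/3037)) = 68*(-50 + 1824/3037) = 68*(-150026/3037) = -10201768/3037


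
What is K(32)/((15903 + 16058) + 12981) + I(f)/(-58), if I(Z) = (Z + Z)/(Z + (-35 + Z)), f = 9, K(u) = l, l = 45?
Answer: 426663/22156406 ≈ 0.019257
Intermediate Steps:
K(u) = 45
I(Z) = 2*Z/(-35 + 2*Z) (I(Z) = (2*Z)/(-35 + 2*Z) = 2*Z/(-35 + 2*Z))
K(32)/((15903 + 16058) + 12981) + I(f)/(-58) = 45/((15903 + 16058) + 12981) + (2*9/(-35 + 2*9))/(-58) = 45/(31961 + 12981) + (2*9/(-35 + 18))*(-1/58) = 45/44942 + (2*9/(-17))*(-1/58) = 45*(1/44942) + (2*9*(-1/17))*(-1/58) = 45/44942 - 18/17*(-1/58) = 45/44942 + 9/493 = 426663/22156406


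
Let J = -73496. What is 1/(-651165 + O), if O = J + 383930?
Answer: -1/340731 ≈ -2.9349e-6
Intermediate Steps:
O = 310434 (O = -73496 + 383930 = 310434)
1/(-651165 + O) = 1/(-651165 + 310434) = 1/(-340731) = -1/340731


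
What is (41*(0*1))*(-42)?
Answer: 0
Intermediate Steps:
(41*(0*1))*(-42) = (41*0)*(-42) = 0*(-42) = 0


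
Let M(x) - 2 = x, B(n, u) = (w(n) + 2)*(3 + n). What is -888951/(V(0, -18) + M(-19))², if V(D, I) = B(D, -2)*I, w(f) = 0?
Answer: -888951/15625 ≈ -56.893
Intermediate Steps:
B(n, u) = 6 + 2*n (B(n, u) = (0 + 2)*(3 + n) = 2*(3 + n) = 6 + 2*n)
M(x) = 2 + x
V(D, I) = I*(6 + 2*D) (V(D, I) = (6 + 2*D)*I = I*(6 + 2*D))
-888951/(V(0, -18) + M(-19))² = -888951/(2*(-18)*(3 + 0) + (2 - 19))² = -888951/(2*(-18)*3 - 17)² = -888951/(-108 - 17)² = -888951/((-125)²) = -888951/15625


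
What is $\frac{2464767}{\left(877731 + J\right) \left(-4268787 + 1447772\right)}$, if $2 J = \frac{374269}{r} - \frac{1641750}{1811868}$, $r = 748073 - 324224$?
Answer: $- \frac{630946206705291948}{633845322619491729034315} \approx -9.9543 \cdot 10^{-7}$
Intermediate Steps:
$r = 423849$ ($r = 748073 - 324224 = 423849$)
$J = - \frac{2954678543}{255986146644}$ ($J = \frac{\frac{374269}{423849} - \frac{1641750}{1811868}}{2} = \frac{374269 \cdot \frac{1}{423849} - \frac{273625}{301978}}{2} = \frac{\frac{374269}{423849} - \frac{273625}{301978}}{2} = \frac{1}{2} \left(- \frac{2954678543}{127993073322}\right) = - \frac{2954678543}{255986146644} \approx -0.011542$)
$\frac{2464767}{\left(877731 + J\right) \left(-4268787 + 1447772\right)} = \frac{2464767}{\left(877731 - \frac{2954678543}{255986146644}\right) \left(-4268787 + 1447772\right)} = \frac{2464767}{\frac{224686973525306221}{255986146644} \left(-2821015\right)} = \frac{2464767}{- \frac{633845322619491729034315}{255986146644}} = 2464767 \left(- \frac{255986146644}{633845322619491729034315}\right) = - \frac{630946206705291948}{633845322619491729034315}$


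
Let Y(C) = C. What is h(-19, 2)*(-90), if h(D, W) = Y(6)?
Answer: -540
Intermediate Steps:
h(D, W) = 6
h(-19, 2)*(-90) = 6*(-90) = -540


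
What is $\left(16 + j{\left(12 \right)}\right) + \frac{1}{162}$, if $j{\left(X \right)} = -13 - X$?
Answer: $- \frac{1457}{162} \approx -8.9938$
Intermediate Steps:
$\left(16 + j{\left(12 \right)}\right) + \frac{1}{162} = \left(16 - 25\right) + \frac{1}{162} = -9 + \frac{1}{162} = - \frac{1457}{162}$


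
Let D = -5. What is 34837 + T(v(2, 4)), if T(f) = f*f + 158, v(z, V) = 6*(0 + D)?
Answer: 35895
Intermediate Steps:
v(z, V) = -30 (v(z, V) = 6*(0 - 5) = 6*(-5) = -30)
T(f) = 158 + f² (T(f) = f² + 158 = 158 + f²)
34837 + T(v(2, 4)) = 34837 + (158 + (-30)²) = 34837 + (158 + 900) = 34837 + 1058 = 35895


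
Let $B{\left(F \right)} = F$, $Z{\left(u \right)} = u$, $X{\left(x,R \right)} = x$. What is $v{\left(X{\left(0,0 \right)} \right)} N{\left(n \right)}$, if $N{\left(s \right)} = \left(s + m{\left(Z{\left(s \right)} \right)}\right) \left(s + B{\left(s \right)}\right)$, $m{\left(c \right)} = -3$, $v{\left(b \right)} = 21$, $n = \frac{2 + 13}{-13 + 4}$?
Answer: $\frac{980}{3} \approx 326.67$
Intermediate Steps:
$n = - \frac{5}{3}$ ($n = \frac{15}{-9} = 15 \left(- \frac{1}{9}\right) = - \frac{5}{3} \approx -1.6667$)
$N{\left(s \right)} = 2 s \left(-3 + s\right)$ ($N{\left(s \right)} = \left(s - 3\right) \left(s + s\right) = \left(-3 + s\right) 2 s = 2 s \left(-3 + s\right)$)
$v{\left(X{\left(0,0 \right)} \right)} N{\left(n \right)} = 21 \cdot 2 \left(- \frac{5}{3}\right) \left(-3 - \frac{5}{3}\right) = 21 \cdot 2 \left(- \frac{5}{3}\right) \left(- \frac{14}{3}\right) = 21 \cdot \frac{140}{9} = \frac{980}{3}$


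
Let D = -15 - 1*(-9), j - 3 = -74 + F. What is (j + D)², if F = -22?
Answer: 9801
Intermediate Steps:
j = -93 (j = 3 + (-74 - 22) = 3 - 96 = -93)
D = -6 (D = -15 + 9 = -6)
(j + D)² = (-93 - 6)² = (-99)² = 9801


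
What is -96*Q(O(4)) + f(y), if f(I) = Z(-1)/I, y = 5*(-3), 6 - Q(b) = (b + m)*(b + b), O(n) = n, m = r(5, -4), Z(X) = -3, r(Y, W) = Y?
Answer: 31681/5 ≈ 6336.2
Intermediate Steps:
m = 5
Q(b) = 6 - 2*b*(5 + b) (Q(b) = 6 - (b + 5)*(b + b) = 6 - (5 + b)*2*b = 6 - 2*b*(5 + b))
y = -15
f(I) = -3/I
-96*Q(O(4)) + f(y) = -96*(6 - 10*4 - 2*4²) - 3/(-15) = -96*(6 - 40 - 2*16) - 3*(-1/15) = -96*(6 - 40 - 32) + ⅕ = -96*(-66) + ⅕ = 6336 + ⅕ = 31681/5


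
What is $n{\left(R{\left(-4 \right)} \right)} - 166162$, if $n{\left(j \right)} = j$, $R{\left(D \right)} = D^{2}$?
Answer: $-166146$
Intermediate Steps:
$n{\left(R{\left(-4 \right)} \right)} - 166162 = \left(-4\right)^{2} - 166162 = 16 - 166162 = -166146$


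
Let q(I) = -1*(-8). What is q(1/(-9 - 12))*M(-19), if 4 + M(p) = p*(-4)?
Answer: 576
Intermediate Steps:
q(I) = 8
M(p) = -4 - 4*p (M(p) = -4 + p*(-4) = -4 - 4*p)
q(1/(-9 - 12))*M(-19) = 8*(-4 - 4*(-19)) = 8*(-4 + 76) = 8*72 = 576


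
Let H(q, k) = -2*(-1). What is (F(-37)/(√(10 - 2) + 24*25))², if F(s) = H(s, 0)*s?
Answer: 1369/(300 + √2)² ≈ 0.015069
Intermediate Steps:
H(q, k) = 2
F(s) = 2*s
(F(-37)/(√(10 - 2) + 24*25))² = ((2*(-37))/(√(10 - 2) + 24*25))² = (-74/(√8 + 600))² = (-74/(2*√2 + 600))² = (-74/(600 + 2*√2))² = 5476/(600 + 2*√2)²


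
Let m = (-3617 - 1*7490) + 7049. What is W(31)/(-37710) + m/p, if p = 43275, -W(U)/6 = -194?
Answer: -2259992/18132225 ≈ -0.12464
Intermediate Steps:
W(U) = 1164 (W(U) = -6*(-194) = 1164)
m = -4058 (m = (-3617 - 7490) + 7049 = -11107 + 7049 = -4058)
W(31)/(-37710) + m/p = 1164/(-37710) - 4058/43275 = 1164*(-1/37710) - 4058*1/43275 = -194/6285 - 4058/43275 = -2259992/18132225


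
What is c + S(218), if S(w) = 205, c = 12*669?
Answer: 8233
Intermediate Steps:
c = 8028
c + S(218) = 8028 + 205 = 8233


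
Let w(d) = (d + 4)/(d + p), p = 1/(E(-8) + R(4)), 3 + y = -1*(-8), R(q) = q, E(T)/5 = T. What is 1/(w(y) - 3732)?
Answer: -179/667704 ≈ -0.00026808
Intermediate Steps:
E(T) = 5*T
y = 5 (y = -3 - 1*(-8) = -3 + 8 = 5)
p = -1/36 (p = 1/(5*(-8) + 4) = 1/(-40 + 4) = 1/(-36) = -1/36 ≈ -0.027778)
w(d) = (4 + d)/(-1/36 + d) (w(d) = (d + 4)/(d - 1/36) = (4 + d)/(-1/36 + d))
1/(w(y) - 3732) = 1/(36*(4 + 5)/(-1 + 36*5) - 3732) = 1/(36*9/(-1 + 180) - 3732) = 1/(36*9/179 - 3732) = 1/(36*(1/179)*9 - 3732) = 1/(324/179 - 3732) = 1/(-667704/179) = -179/667704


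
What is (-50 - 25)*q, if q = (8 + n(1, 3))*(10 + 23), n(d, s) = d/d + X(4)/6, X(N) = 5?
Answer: -48675/2 ≈ -24338.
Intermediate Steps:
n(d, s) = 11/6 (n(d, s) = d/d + 5/6 = 1 + 5*(1/6) = 1 + 5/6 = 11/6)
q = 649/2 (q = (8 + 11/6)*(10 + 23) = (59/6)*33 = 649/2 ≈ 324.50)
(-50 - 25)*q = (-50 - 25)*(649/2) = -75*649/2 = -48675/2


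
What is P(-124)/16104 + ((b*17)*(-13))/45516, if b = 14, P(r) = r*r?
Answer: 4514085/5090206 ≈ 0.88682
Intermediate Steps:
P(r) = r²
P(-124)/16104 + ((b*17)*(-13))/45516 = (-124)²/16104 + ((14*17)*(-13))/45516 = 15376*(1/16104) + (238*(-13))*(1/45516) = 1922/2013 - 3094*1/45516 = 1922/2013 - 1547/22758 = 4514085/5090206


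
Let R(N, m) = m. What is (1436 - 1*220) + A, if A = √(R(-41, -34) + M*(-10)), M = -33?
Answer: 1216 + 2*√74 ≈ 1233.2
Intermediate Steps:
A = 2*√74 (A = √(-34 - 33*(-10)) = √(-34 + 330) = √296 = 2*√74 ≈ 17.205)
(1436 - 1*220) + A = (1436 - 1*220) + 2*√74 = (1436 - 220) + 2*√74 = 1216 + 2*√74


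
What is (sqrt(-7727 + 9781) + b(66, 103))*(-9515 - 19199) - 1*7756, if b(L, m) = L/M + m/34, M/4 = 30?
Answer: -18790989/170 - 28714*sqrt(2054) ≈ -1.4119e+6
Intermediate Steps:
M = 120 (M = 4*30 = 120)
b(L, m) = m/34 + L/120 (b(L, m) = L/120 + m/34 = m/34 + L/120)
(sqrt(-7727 + 9781) + b(66, 103))*(-9515 - 19199) - 1*7756 = (sqrt(-7727 + 9781) + ((1/34)*103 + (1/120)*66))*(-9515 - 19199) - 1*7756 = (sqrt(2054) + (103/34 + 11/20))*(-28714) - 7756 = (sqrt(2054) + 1217/340)*(-28714) - 7756 = (1217/340 + sqrt(2054))*(-28714) - 7756 = (-17472469/170 - 28714*sqrt(2054)) - 7756 = -18790989/170 - 28714*sqrt(2054)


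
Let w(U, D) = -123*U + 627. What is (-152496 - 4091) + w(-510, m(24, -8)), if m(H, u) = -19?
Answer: -93230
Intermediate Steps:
w(U, D) = 627 - 123*U
(-152496 - 4091) + w(-510, m(24, -8)) = (-152496 - 4091) + (627 - 123*(-510)) = -156587 + (627 + 62730) = -156587 + 63357 = -93230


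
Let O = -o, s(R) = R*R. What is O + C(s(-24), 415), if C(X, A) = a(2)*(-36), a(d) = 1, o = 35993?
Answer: -36029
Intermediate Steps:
s(R) = R**2
C(X, A) = -36 (C(X, A) = 1*(-36) = -36)
O = -35993 (O = -1*35993 = -35993)
O + C(s(-24), 415) = -35993 - 36 = -36029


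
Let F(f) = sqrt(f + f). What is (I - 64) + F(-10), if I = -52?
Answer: -116 + 2*I*sqrt(5) ≈ -116.0 + 4.4721*I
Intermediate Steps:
F(f) = sqrt(2)*sqrt(f) (F(f) = sqrt(2*f) = sqrt(2)*sqrt(f))
(I - 64) + F(-10) = (-52 - 64) + sqrt(2)*sqrt(-10) = -116 + sqrt(2)*(I*sqrt(10)) = -116 + 2*I*sqrt(5)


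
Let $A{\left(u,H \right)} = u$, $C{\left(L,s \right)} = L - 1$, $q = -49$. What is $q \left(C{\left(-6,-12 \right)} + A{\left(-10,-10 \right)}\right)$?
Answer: $833$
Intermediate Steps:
$C{\left(L,s \right)} = -1 + L$ ($C{\left(L,s \right)} = L - 1 = -1 + L$)
$q \left(C{\left(-6,-12 \right)} + A{\left(-10,-10 \right)}\right) = - 49 \left(\left(-1 - 6\right) - 10\right) = - 49 \left(-7 - 10\right) = \left(-49\right) \left(-17\right) = 833$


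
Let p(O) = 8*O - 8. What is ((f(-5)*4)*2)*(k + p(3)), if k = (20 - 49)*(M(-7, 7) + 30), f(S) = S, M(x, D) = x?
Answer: 26040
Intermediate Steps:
p(O) = -8 + 8*O
k = -667 (k = (20 - 49)*(-7 + 30) = -29*23 = -667)
((f(-5)*4)*2)*(k + p(3)) = (-5*4*2)*(-667 + (-8 + 8*3)) = (-20*2)*(-667 + (-8 + 24)) = -40*(-667 + 16) = -40*(-651) = 26040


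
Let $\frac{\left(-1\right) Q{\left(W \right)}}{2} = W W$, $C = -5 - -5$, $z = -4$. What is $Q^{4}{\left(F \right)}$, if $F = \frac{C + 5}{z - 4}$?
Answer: $\frac{390625}{1048576} \approx 0.37253$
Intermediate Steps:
$C = 0$ ($C = -5 + 5 = 0$)
$F = - \frac{5}{8}$ ($F = \frac{0 + 5}{-4 - 4} = \frac{5}{-8} = 5 \left(- \frac{1}{8}\right) = - \frac{5}{8} \approx -0.625$)
$Q{\left(W \right)} = - 2 W^{2}$ ($Q{\left(W \right)} = - 2 W W = - 2 W^{2}$)
$Q^{4}{\left(F \right)} = \left(- 2 \left(- \frac{5}{8}\right)^{2}\right)^{4} = \left(\left(-2\right) \frac{25}{64}\right)^{4} = \left(- \frac{25}{32}\right)^{4} = \frac{390625}{1048576}$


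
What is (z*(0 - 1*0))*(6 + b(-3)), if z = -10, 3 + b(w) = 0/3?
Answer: 0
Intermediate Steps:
b(w) = -3 (b(w) = -3 + 0/3 = -3 + 0*(1/3) = -3 + 0 = -3)
(z*(0 - 1*0))*(6 + b(-3)) = (-10*(0 - 1*0))*(6 - 3) = -10*(0 + 0)*3 = -10*0*3 = 0*3 = 0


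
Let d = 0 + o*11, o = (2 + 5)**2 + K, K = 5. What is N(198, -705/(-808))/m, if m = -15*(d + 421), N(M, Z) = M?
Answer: -66/5075 ≈ -0.013005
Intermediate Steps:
o = 54 (o = (2 + 5)**2 + 5 = 7**2 + 5 = 49 + 5 = 54)
d = 594 (d = 0 + 54*11 = 0 + 594 = 594)
m = -15225 (m = -15*(594 + 421) = -15*1015 = -15225)
N(198, -705/(-808))/m = 198/(-15225) = 198*(-1/15225) = -66/5075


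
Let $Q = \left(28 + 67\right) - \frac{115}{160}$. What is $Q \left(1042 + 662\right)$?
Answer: $\frac{642621}{4} \approx 1.6066 \cdot 10^{5}$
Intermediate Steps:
$Q = \frac{3017}{32}$ ($Q = 95 - \frac{23}{32} = \frac{3017}{32} \approx 94.281$)
$Q \left(1042 + 662\right) = \frac{3017 \left(1042 + 662\right)}{32} = \frac{3017}{32} \cdot 1704 = \frac{642621}{4}$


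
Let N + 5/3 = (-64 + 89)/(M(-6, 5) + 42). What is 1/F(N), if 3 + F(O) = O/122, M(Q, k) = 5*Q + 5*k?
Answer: -6771/20368 ≈ -0.33243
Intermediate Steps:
N = -110/111 (N = -5/3 + (-64 + 89)/((5*(-6) + 5*5) + 42) = -5/3 + 25/((-30 + 25) + 42) = -5/3 + 25/(-5 + 42) = -5/3 + 25/37 = -110/111 ≈ -0.99099)
F(O) = -3 + O/122
1/F(N) = 1/(-3 + (1/122)*(-110/111)) = 1/(-3 - 55/6771) = 1/(-20368/6771) = -6771/20368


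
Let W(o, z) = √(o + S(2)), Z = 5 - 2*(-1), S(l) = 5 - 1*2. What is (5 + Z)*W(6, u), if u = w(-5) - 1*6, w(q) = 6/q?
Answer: 36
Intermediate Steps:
S(l) = 3 (S(l) = 5 - 2 = 3)
Z = 7 (Z = 5 + 2 = 7)
u = -36/5 (u = 6/(-5) - 1*6 = 6*(-⅕) - 6 = -6/5 - 6 = -36/5 ≈ -7.2000)
W(o, z) = √(3 + o) (W(o, z) = √(o + 3) = √(3 + o))
(5 + Z)*W(6, u) = (5 + 7)*√(3 + 6) = 12*√9 = 12*3 = 36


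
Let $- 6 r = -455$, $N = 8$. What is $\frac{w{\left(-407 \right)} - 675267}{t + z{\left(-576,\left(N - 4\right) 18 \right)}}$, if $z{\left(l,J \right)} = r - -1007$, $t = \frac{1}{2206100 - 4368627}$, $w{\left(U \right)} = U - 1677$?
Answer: $- \frac{8788738955862}{14049937913} \approx -625.54$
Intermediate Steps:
$w{\left(U \right)} = -1677 + U$
$r = \frac{455}{6}$ ($r = \left(- \frac{1}{6}\right) \left(-455\right) = \frac{455}{6} \approx 75.833$)
$t = - \frac{1}{2162527}$ ($t = \frac{1}{-2162527} = - \frac{1}{2162527} \approx -4.6242 \cdot 10^{-7}$)
$z{\left(l,J \right)} = \frac{6497}{6}$ ($z{\left(l,J \right)} = \frac{455}{6} - -1007 = \frac{455}{6} + 1007 = \frac{6497}{6}$)
$\frac{w{\left(-407 \right)} - 675267}{t + z{\left(-576,\left(N - 4\right) 18 \right)}} = \frac{\left(-1677 - 407\right) - 675267}{- \frac{1}{2162527} + \frac{6497}{6}} = \frac{-2084 - 675267}{\frac{14049937913}{12975162}} = \left(-677351\right) \frac{12975162}{14049937913} = - \frac{8788738955862}{14049937913}$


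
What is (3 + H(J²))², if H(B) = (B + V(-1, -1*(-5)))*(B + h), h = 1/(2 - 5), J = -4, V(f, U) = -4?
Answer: 36481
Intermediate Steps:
h = -⅓ (h = 1/(-3) = -⅓ ≈ -0.33333)
H(B) = (-4 + B)*(-⅓ + B) (H(B) = (B - 4)*(B - ⅓) = (-4 + B)*(-⅓ + B))
(3 + H(J²))² = (3 + (4/3 + ((-4)²)² - 13/3*(-4)²))² = (3 + (4/3 + 16² - 13/3*16))² = (3 + (4/3 + 256 - 208/3))² = (3 + 188)² = 191² = 36481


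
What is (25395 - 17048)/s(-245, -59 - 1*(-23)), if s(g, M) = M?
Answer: -8347/36 ≈ -231.86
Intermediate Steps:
(25395 - 17048)/s(-245, -59 - 1*(-23)) = (25395 - 17048)/(-59 - 1*(-23)) = 8347/(-59 + 23) = 8347/(-36) = 8347*(-1/36) = -8347/36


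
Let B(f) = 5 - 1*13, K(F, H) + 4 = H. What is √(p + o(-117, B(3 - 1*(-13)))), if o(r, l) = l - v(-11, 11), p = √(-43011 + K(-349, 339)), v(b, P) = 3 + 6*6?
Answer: √(-47 + 2*I*√10669) ≈ 9.0791 + 11.377*I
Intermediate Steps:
K(F, H) = -4 + H
v(b, P) = 39 (v(b, P) = 3 + 36 = 39)
B(f) = -8 (B(f) = 5 - 13 = -8)
p = 2*I*√10669 (p = √(-43011 + (-4 + 339)) = √(-43011 + 335) = √(-42676) = 2*I*√10669 ≈ 206.58*I)
o(r, l) = -39 + l (o(r, l) = l - 1*39 = l - 39 = -39 + l)
√(p + o(-117, B(3 - 1*(-13)))) = √(2*I*√10669 + (-39 - 8)) = √(2*I*√10669 - 47) = √(-47 + 2*I*√10669)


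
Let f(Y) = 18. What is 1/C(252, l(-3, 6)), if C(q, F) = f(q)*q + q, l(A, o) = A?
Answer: 1/4788 ≈ 0.00020886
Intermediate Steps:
C(q, F) = 19*q (C(q, F) = 18*q + q = 19*q)
1/C(252, l(-3, 6)) = 1/(19*252) = 1/4788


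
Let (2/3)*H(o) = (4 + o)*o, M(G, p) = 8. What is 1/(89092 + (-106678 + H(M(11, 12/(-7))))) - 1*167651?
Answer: -2924168743/17442 ≈ -1.6765e+5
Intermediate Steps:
H(o) = 3*o*(4 + o)/2 (H(o) = 3*((4 + o)*o)/2 = 3*(o*(4 + o))/2 = 3*o*(4 + o)/2)
1/(89092 + (-106678 + H(M(11, 12/(-7))))) - 1*167651 = 1/(89092 + (-106678 + (3/2)*8*(4 + 8))) - 1*167651 = 1/(89092 + (-106678 + (3/2)*8*12)) - 167651 = 1/(89092 + (-106678 + 144)) - 167651 = 1/(89092 - 106534) - 167651 = 1/(-17442) - 167651 = -1/17442 - 167651 = -2924168743/17442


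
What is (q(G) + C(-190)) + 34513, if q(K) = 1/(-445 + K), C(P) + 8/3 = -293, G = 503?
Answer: 5953819/174 ≈ 34217.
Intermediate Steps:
C(P) = -887/3 (C(P) = -8/3 - 293 = -887/3)
(q(G) + C(-190)) + 34513 = (1/(-445 + 503) - 887/3) + 34513 = (1/58 - 887/3) + 34513 = -51443/174 + 34513 = 5953819/174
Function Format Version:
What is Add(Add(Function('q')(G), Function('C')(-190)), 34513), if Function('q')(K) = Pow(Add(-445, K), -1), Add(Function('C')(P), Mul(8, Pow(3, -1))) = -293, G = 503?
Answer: Rational(5953819, 174) ≈ 34217.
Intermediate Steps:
Function('C')(P) = Rational(-887, 3) (Function('C')(P) = Add(Rational(-8, 3), -293) = Rational(-887, 3))
Add(Add(Function('q')(G), Function('C')(-190)), 34513) = Add(Add(Pow(Add(-445, 503), -1), Rational(-887, 3)), 34513) = Add(Add(Pow(58, -1), Rational(-887, 3)), 34513) = Add(Add(Rational(1, 58), Rational(-887, 3)), 34513) = Add(Rational(-51443, 174), 34513) = Rational(5953819, 174)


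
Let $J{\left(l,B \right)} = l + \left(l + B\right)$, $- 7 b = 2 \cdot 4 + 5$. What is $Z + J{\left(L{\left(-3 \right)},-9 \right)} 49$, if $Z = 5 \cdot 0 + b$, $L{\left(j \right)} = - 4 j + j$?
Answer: $\frac{3074}{7} \approx 439.14$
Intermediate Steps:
$L{\left(j \right)} = - 3 j$
$b = - \frac{13}{7}$ ($b = - \frac{2 \cdot 4 + 5}{7} = - \frac{8 + 5}{7} = \left(- \frac{1}{7}\right) 13 = - \frac{13}{7} \approx -1.8571$)
$J{\left(l,B \right)} = B + 2 l$ ($J{\left(l,B \right)} = l + \left(B + l\right) = B + 2 l$)
$Z = - \frac{13}{7}$ ($Z = 5 \cdot 0 - \frac{13}{7} = 0 - \frac{13}{7} = - \frac{13}{7} \approx -1.8571$)
$Z + J{\left(L{\left(-3 \right)},-9 \right)} 49 = - \frac{13}{7} + \left(-9 + 2 \left(\left(-3\right) \left(-3\right)\right)\right) 49 = - \frac{13}{7} + \left(-9 + 2 \cdot 9\right) 49 = - \frac{13}{7} + \left(-9 + 18\right) 49 = - \frac{13}{7} + 9 \cdot 49 = - \frac{13}{7} + 441 = \frac{3074}{7}$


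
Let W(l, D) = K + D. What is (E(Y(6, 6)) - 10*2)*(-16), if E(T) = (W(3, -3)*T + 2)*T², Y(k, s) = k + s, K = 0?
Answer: 78656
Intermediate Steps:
W(l, D) = D (W(l, D) = 0 + D = D)
E(T) = T²*(2 - 3*T) (E(T) = (-3*T + 2)*T² = (2 - 3*T)*T² = T²*(2 - 3*T))
(E(Y(6, 6)) - 10*2)*(-16) = ((6 + 6)²*(2 - 3*(6 + 6)) - 10*2)*(-16) = (12²*(2 - 3*12) - 20)*(-16) = (144*(2 - 36) - 20)*(-16) = (144*(-34) - 20)*(-16) = (-4896 - 20)*(-16) = -4916*(-16) = 78656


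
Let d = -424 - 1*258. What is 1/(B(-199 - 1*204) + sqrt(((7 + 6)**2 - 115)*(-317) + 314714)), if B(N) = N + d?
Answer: -1085/879629 - 2*sqrt(74399)/879629 ≈ -0.0018536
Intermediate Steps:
d = -682 (d = -424 - 258 = -682)
B(N) = -682 + N (B(N) = N - 682 = -682 + N)
1/(B(-199 - 1*204) + sqrt(((7 + 6)**2 - 115)*(-317) + 314714)) = 1/((-682 + (-199 - 1*204)) + sqrt(((7 + 6)**2 - 115)*(-317) + 314714)) = 1/((-682 + (-199 - 204)) + sqrt((13**2 - 115)*(-317) + 314714)) = 1/((-682 - 403) + sqrt((169 - 115)*(-317) + 314714)) = 1/(-1085 + sqrt(54*(-317) + 314714)) = 1/(-1085 + sqrt(-17118 + 314714)) = 1/(-1085 + sqrt(297596)) = 1/(-1085 + 2*sqrt(74399))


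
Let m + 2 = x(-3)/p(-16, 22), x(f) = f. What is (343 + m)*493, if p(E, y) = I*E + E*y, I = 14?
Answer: 32278189/192 ≈ 1.6812e+5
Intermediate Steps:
p(E, y) = 14*E + E*y
m = -383/192 (m = -2 - 3*(-1/(16*(14 + 22))) = -2 - 3/((-16*36)) = -2 - 3/(-576) = -2 - 3*(-1/576) = -2 + 1/192 = -383/192 ≈ -1.9948)
(343 + m)*493 = (343 - 383/192)*493 = (65473/192)*493 = 32278189/192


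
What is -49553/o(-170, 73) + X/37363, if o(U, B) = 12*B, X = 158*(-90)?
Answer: -1863905459/32729988 ≈ -56.948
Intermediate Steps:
X = -14220
-49553/o(-170, 73) + X/37363 = -49553/(12*73) - 14220/37363 = -49553/876 - 14220*1/37363 = -49553*1/876 - 14220/37363 = -49553/876 - 14220/37363 = -1863905459/32729988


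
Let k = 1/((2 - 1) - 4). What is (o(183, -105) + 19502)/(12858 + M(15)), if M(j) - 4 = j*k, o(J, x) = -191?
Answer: 19311/12857 ≈ 1.5020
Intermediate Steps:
k = -⅓ (k = 1/(1 - 4) = 1/(-3) = -⅓ ≈ -0.33333)
M(j) = 4 - j/3 (M(j) = 4 + j*(-⅓) = 4 - j/3)
(o(183, -105) + 19502)/(12858 + M(15)) = (-191 + 19502)/(12858 + (4 - ⅓*15)) = 19311/(12858 + (4 - 5)) = 19311/(12858 - 1) = 19311/12857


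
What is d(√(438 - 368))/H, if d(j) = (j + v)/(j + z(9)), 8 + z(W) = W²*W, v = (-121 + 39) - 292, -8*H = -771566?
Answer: -51376/9548515033 + 1460*√70/66839605231 ≈ -5.1978e-6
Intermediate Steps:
H = 385783/4 (H = -⅛*(-771566) = 385783/4 ≈ 96446.)
v = -374 (v = -82 - 292 = -374)
z(W) = -8 + W³ (z(W) = -8 + W²*W = -8 + W³)
d(j) = (-374 + j)/(721 + j) (d(j) = (j - 374)/(j + (-8 + 9³)) = (-374 + j)/(j + (-8 + 729)) = (-374 + j)/(j + 721) = (-374 + j)/(721 + j))
d(√(438 - 368))/H = ((-374 + √(438 - 368))/(721 + √(438 - 368)))/(385783/4) = ((-374 + √70)/(721 + √70))*(4/385783) = 4*(-374 + √70)/(385783*(721 + √70))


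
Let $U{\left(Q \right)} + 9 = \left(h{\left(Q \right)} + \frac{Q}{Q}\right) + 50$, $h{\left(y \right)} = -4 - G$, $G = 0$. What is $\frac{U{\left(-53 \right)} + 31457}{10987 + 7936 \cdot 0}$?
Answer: $\frac{31495}{10987} \approx 2.8666$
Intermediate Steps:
$h{\left(y \right)} = -4$ ($h{\left(y \right)} = -4 - 0 = -4 + 0 = -4$)
$U{\left(Q \right)} = 38$ ($U{\left(Q \right)} = -9 + \left(\left(-4 + \frac{Q}{Q}\right) + 50\right) = -9 + \left(\left(-4 + 1\right) + 50\right) = -9 + \left(-3 + 50\right) = -9 + 47 = 38$)
$\frac{U{\left(-53 \right)} + 31457}{10987 + 7936 \cdot 0} = \frac{38 + 31457}{10987 + 7936 \cdot 0} = \frac{31495}{10987 + 0} = \frac{31495}{10987}$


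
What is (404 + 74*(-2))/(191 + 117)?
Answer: 64/77 ≈ 0.83117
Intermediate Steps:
(404 + 74*(-2))/(191 + 117) = (404 - 148)/308 = 256*(1/308) = 64/77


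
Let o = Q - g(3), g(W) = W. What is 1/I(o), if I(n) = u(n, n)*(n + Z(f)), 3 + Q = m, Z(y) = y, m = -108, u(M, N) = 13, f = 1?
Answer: -1/1469 ≈ -0.00068074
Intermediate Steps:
Q = -111 (Q = -3 - 108 = -111)
o = -114 (o = -111 - 1*3 = -111 - 3 = -114)
I(n) = 13 + 13*n (I(n) = 13*(n + 1) = 13*(1 + n) = 13 + 13*n)
1/I(o) = 1/(13 + 13*(-114)) = 1/(13 - 1482) = 1/(-1469) = -1/1469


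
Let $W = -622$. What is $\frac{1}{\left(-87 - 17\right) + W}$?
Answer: $- \frac{1}{726} \approx -0.0013774$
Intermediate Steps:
$\frac{1}{\left(-87 - 17\right) + W} = \frac{1}{\left(-87 - 17\right) - 622} = \frac{1}{-104 - 622} = \frac{1}{-726} = - \frac{1}{726}$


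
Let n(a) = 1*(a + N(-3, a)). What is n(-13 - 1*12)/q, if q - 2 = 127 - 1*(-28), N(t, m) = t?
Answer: -28/157 ≈ -0.17834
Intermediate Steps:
n(a) = -3 + a (n(a) = 1*(a - 3) = 1*(-3 + a) = -3 + a)
q = 157 (q = 2 + (127 - 1*(-28)) = 2 + (127 + 28) = 2 + 155 = 157)
n(-13 - 1*12)/q = (-3 + (-13 - 1*12))/157 = (-3 + (-13 - 12))*(1/157) = (-3 - 25)*(1/157) = -28*1/157 = -28/157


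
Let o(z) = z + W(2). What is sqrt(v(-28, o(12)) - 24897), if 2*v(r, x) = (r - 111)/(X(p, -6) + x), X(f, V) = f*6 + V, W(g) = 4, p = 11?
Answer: I*sqrt(143810354)/76 ≈ 157.79*I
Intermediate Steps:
o(z) = 4 + z (o(z) = z + 4 = 4 + z)
X(f, V) = V + 6*f (X(f, V) = 6*f + V = V + 6*f)
v(r, x) = (-111 + r)/(2*(60 + x)) (v(r, x) = ((r - 111)/((-6 + 6*11) + x))/2 = ((-111 + r)/((-6 + 66) + x))/2 = ((-111 + r)/(60 + x))/2 = (-111 + r)/(2*(60 + x)))
sqrt(v(-28, o(12)) - 24897) = sqrt((-111 - 28)/(2*(60 + (4 + 12))) - 24897) = sqrt((1/2)*(-139)/(60 + 16) - 24897) = sqrt((1/2)*(-139)/76 - 24897) = sqrt((1/2)*(1/76)*(-139) - 24897) = sqrt(-139/152 - 24897) = sqrt(-3784483/152) = I*sqrt(143810354)/76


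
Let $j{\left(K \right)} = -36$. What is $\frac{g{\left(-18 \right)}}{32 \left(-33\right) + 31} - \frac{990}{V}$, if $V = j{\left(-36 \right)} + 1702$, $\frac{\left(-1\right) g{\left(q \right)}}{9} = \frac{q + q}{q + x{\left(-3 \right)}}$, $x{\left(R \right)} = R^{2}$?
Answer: $- \frac{477387}{853825} \approx -0.55912$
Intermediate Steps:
$g{\left(q \right)} = - \frac{18 q}{9 + q}$ ($g{\left(q \right)} = - 9 \frac{q + q}{q + \left(-3\right)^{2}} = - 9 \frac{2 q}{q + 9} = - 9 \frac{2 q}{9 + q} = - \frac{18 q}{9 + q}$)
$V = 1666$ ($V = -36 + 1702 = 1666$)
$\frac{g{\left(-18 \right)}}{32 \left(-33\right) + 31} - \frac{990}{V} = \frac{\left(-18\right) \left(-18\right) \frac{1}{9 - 18}}{32 \left(-33\right) + 31} - \frac{990}{1666} = \frac{\left(-18\right) \left(-18\right) \frac{1}{-9}}{-1056 + 31} - \frac{495}{833} = \frac{\left(-18\right) \left(-18\right) \left(- \frac{1}{9}\right)}{-1025} - \frac{495}{833} = \left(-36\right) \left(- \frac{1}{1025}\right) - \frac{495}{833} = \frac{36}{1025} - \frac{495}{833} = - \frac{477387}{853825}$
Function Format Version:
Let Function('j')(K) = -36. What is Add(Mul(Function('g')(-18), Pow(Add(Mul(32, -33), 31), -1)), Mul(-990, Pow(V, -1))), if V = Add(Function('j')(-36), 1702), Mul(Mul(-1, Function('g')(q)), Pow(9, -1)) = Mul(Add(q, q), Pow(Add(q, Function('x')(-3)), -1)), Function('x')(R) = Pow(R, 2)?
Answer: Rational(-477387, 853825) ≈ -0.55912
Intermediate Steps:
Function('g')(q) = Mul(-18, q, Pow(Add(9, q), -1)) (Function('g')(q) = Mul(-9, Mul(Add(q, q), Pow(Add(q, Pow(-3, 2)), -1))) = Mul(-9, Mul(Mul(2, q), Pow(Add(q, 9), -1))) = Mul(-9, Mul(Mul(2, q), Pow(Add(9, q), -1))) = Mul(-9, Mul(2, q, Pow(Add(9, q), -1))) = Mul(-18, q, Pow(Add(9, q), -1)))
V = 1666 (V = Add(-36, 1702) = 1666)
Add(Mul(Function('g')(-18), Pow(Add(Mul(32, -33), 31), -1)), Mul(-990, Pow(V, -1))) = Add(Mul(Mul(-18, -18, Pow(Add(9, -18), -1)), Pow(Add(Mul(32, -33), 31), -1)), Mul(-990, Pow(1666, -1))) = Add(Mul(Mul(-18, -18, Pow(-9, -1)), Pow(Add(-1056, 31), -1)), Mul(-990, Rational(1, 1666))) = Add(Mul(Mul(-18, -18, Rational(-1, 9)), Pow(-1025, -1)), Rational(-495, 833)) = Add(Mul(-36, Rational(-1, 1025)), Rational(-495, 833)) = Add(Rational(36, 1025), Rational(-495, 833)) = Rational(-477387, 853825)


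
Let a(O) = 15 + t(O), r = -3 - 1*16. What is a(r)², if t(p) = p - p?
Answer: 225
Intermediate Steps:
t(p) = 0
r = -19 (r = -3 - 16 = -19)
a(O) = 15 (a(O) = 15 + 0 = 15)
a(r)² = 15² = 225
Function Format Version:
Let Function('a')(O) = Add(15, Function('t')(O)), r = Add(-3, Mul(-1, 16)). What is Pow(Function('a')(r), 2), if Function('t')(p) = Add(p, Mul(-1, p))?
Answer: 225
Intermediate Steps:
Function('t')(p) = 0
r = -19 (r = Add(-3, -16) = -19)
Function('a')(O) = 15 (Function('a')(O) = Add(15, 0) = 15)
Pow(Function('a')(r), 2) = Pow(15, 2) = 225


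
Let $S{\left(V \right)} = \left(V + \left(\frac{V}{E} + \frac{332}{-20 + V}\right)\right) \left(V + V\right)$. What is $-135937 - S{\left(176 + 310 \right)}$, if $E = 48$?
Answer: $- \frac{288390157}{466} \approx -6.1886 \cdot 10^{5}$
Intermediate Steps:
$S{\left(V \right)} = 2 V \left(\frac{332}{-20 + V} + \frac{49 V}{48}\right)$ ($S{\left(V \right)} = \left(V + \left(\frac{V}{48} + \frac{332}{-20 + V}\right)\right) \left(V + V\right) = \left(V + \left(V \frac{1}{48} + \frac{332}{-20 + V}\right)\right) 2 V = \left(V + \left(\frac{V}{48} + \frac{332}{-20 + V}\right)\right) 2 V = \left(V + \left(\frac{332}{-20 + V} + \frac{V}{48}\right)\right) 2 V = \left(\frac{332}{-20 + V} + \frac{49 V}{48}\right) 2 V = 2 V \left(\frac{332}{-20 + V} + \frac{49 V}{48}\right)$)
$-135937 - S{\left(176 + 310 \right)} = -135937 - \frac{\left(176 + 310\right) \left(15936 - 980 \left(176 + 310\right) + 49 \left(176 + 310\right)^{2}\right)}{24 \left(-20 + \left(176 + 310\right)\right)} = -135937 - \frac{1}{24} \cdot 486 \frac{1}{-20 + 486} \left(15936 - 476280 + 49 \cdot 486^{2}\right) = -135937 - \frac{1}{24} \cdot 486 \cdot \frac{1}{466} \left(15936 - 476280 + 49 \cdot 236196\right) = -135937 - \frac{1}{24} \cdot 486 \cdot \frac{1}{466} \left(15936 - 476280 + 11573604\right) = -135937 - \frac{1}{24} \cdot 486 \cdot \frac{1}{466} \cdot 11113260 = -135937 - \frac{225043515}{466} = - \frac{288390157}{466}$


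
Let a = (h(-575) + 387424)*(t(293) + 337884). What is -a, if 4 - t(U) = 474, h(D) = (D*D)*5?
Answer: -688509800286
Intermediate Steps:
h(D) = 5*D² (h(D) = D²*5 = 5*D²)
t(U) = -470 (t(U) = 4 - 1*474 = 4 - 474 = -470)
a = 688509800286 (a = (5*(-575)² + 387424)*(-470 + 337884) = (5*330625 + 387424)*337414 = (1653125 + 387424)*337414 = 2040549*337414 = 688509800286)
-a = -1*688509800286 = -688509800286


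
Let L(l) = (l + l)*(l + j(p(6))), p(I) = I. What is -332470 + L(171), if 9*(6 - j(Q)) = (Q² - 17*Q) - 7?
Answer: -269162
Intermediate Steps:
j(Q) = 61/9 - Q²/9 + 17*Q/9 (j(Q) = 6 - ((Q² - 17*Q) - 7)/9 = 6 - (-7 + Q² - 17*Q)/9 = 6 + (7/9 - Q²/9 + 17*Q/9) = 61/9 - Q²/9 + 17*Q/9)
L(l) = 2*l*(127/9 + l) (L(l) = (l + l)*(l + (61/9 - ⅑*6² + (17/9)*6)) = (2*l)*(l + (61/9 - ⅑*36 + 34/3)) = (2*l)*(l + (61/9 - 4 + 34/3)) = (2*l)*(l + 127/9) = (2*l)*(127/9 + l) = 2*l*(127/9 + l))
-332470 + L(171) = -332470 + (2/9)*171*(127 + 9*171) = -332470 + (2/9)*171*(127 + 1539) = -332470 + (2/9)*171*1666 = -332470 + 63308 = -269162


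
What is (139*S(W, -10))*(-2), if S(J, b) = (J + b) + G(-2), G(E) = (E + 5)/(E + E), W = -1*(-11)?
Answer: -139/2 ≈ -69.500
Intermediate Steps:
W = 11
G(E) = (5 + E)/(2*E) (G(E) = (5 + E)/((2*E)) = (5 + E)*(1/(2*E)) = (5 + E)/(2*E))
S(J, b) = -3/4 + J + b (S(J, b) = (J + b) + (1/2)*(5 - 2)/(-2) = (J + b) + (1/2)*(-1/2)*3 = (J + b) - 3/4 = -3/4 + J + b)
(139*S(W, -10))*(-2) = (139*(-3/4 + 11 - 10))*(-2) = (139*(1/4))*(-2) = (139/4)*(-2) = -139/2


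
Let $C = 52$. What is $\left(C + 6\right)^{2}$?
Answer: $3364$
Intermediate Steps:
$\left(C + 6\right)^{2} = \left(52 + 6\right)^{2} = 58^{2} = 3364$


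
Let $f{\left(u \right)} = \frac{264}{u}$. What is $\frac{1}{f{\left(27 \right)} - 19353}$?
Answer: $- \frac{9}{174089} \approx -5.1698 \cdot 10^{-5}$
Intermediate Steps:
$\frac{1}{f{\left(27 \right)} - 19353} = \frac{1}{\frac{264}{27} - 19353} = \frac{1}{264 \cdot \frac{1}{27} - 19353} = \frac{1}{\frac{88}{9} - 19353} = \frac{1}{- \frac{174089}{9}} = - \frac{9}{174089}$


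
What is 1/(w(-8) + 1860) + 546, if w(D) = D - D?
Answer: 1015561/1860 ≈ 546.00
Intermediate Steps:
w(D) = 0
1/(w(-8) + 1860) + 546 = 1/(0 + 1860) + 546 = 1/1860 + 546 = 1015561/1860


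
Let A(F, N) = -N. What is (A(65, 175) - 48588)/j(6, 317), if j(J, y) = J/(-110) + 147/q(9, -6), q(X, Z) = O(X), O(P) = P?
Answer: -8045895/2686 ≈ -2995.5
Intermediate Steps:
q(X, Z) = X
j(J, y) = 49/3 - J/110 (j(J, y) = J/(-110) + 147/9 = J*(-1/110) + 147*(⅑) = -J/110 + 49/3 = 49/3 - J/110)
(A(65, 175) - 48588)/j(6, 317) = (-1*175 - 48588)/(49/3 - 1/110*6) = (-175 - 48588)/(49/3 - 3/55) = -48763/2686/165 = -48763*165/2686 = -8045895/2686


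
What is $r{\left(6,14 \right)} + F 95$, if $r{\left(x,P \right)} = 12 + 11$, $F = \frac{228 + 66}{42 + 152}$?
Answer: $\frac{16196}{97} \approx 166.97$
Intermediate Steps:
$F = \frac{147}{97}$ ($F = \frac{294}{194} = 294 \cdot \frac{1}{194} = \frac{147}{97} \approx 1.5155$)
$r{\left(x,P \right)} = 23$
$r{\left(6,14 \right)} + F 95 = 23 + \frac{147}{97} \cdot 95 = 23 + \frac{13965}{97} = \frac{16196}{97}$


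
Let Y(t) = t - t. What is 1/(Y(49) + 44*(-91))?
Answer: -1/4004 ≈ -0.00024975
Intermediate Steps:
Y(t) = 0
1/(Y(49) + 44*(-91)) = 1/(0 + 44*(-91)) = 1/(0 - 4004) = 1/(-4004) = -1/4004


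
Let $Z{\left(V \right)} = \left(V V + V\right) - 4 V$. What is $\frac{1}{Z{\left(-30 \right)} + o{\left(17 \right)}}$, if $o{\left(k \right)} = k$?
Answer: $\frac{1}{1007} \approx 0.00099305$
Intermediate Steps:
$Z{\left(V \right)} = V^{2} - 3 V$ ($Z{\left(V \right)} = \left(V^{2} + V\right) - 4 V = \left(V + V^{2}\right) - 4 V = V^{2} - 3 V$)
$\frac{1}{Z{\left(-30 \right)} + o{\left(17 \right)}} = \frac{1}{- 30 \left(-3 - 30\right) + 17} = \frac{1}{\left(-30\right) \left(-33\right) + 17} = \frac{1}{990 + 17} = \frac{1}{1007}$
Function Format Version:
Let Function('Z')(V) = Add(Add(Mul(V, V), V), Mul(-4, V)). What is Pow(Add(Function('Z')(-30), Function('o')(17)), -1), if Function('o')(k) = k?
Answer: Rational(1, 1007) ≈ 0.00099305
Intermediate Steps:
Function('Z')(V) = Add(Pow(V, 2), Mul(-3, V)) (Function('Z')(V) = Add(Add(Pow(V, 2), V), Mul(-4, V)) = Add(Add(V, Pow(V, 2)), Mul(-4, V)) = Add(Pow(V, 2), Mul(-3, V)))
Pow(Add(Function('Z')(-30), Function('o')(17)), -1) = Pow(Add(Mul(-30, Add(-3, -30)), 17), -1) = Pow(Add(Mul(-30, -33), 17), -1) = Pow(Add(990, 17), -1) = Pow(1007, -1) = Rational(1, 1007)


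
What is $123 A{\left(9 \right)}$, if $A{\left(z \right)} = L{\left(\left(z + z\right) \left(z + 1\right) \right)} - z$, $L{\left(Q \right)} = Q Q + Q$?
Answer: $4006233$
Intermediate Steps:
$L{\left(Q \right)} = Q + Q^{2}$ ($L{\left(Q \right)} = Q^{2} + Q = Q + Q^{2}$)
$A{\left(z \right)} = - z + 2 z \left(1 + z\right) \left(1 + 2 z \left(1 + z\right)\right)$ ($A{\left(z \right)} = \left(z + z\right) \left(z + 1\right) \left(1 + \left(z + z\right) \left(z + 1\right)\right) - z = 2 z \left(1 + z\right) \left(1 + 2 z \left(1 + z\right)\right) - z = - z + 2 z \left(1 + z\right) \left(1 + 2 z \left(1 + z\right)\right)$)
$123 A{\left(9 \right)} = 123 \cdot 9 \left(-1 + 2 \left(1 + 9\right) \left(1 + 2 \cdot 9 \left(1 + 9\right)\right)\right) = 123 \cdot 9 \left(-1 + 2 \cdot 10 \left(1 + 2 \cdot 9 \cdot 10\right)\right) = 123 \cdot 9 \left(-1 + 2 \cdot 10 \left(1 + 180\right)\right) = 123 \cdot 9 \left(-1 + 2 \cdot 10 \cdot 181\right) = 123 \cdot 9 \left(-1 + 3620\right) = 123 \cdot 9 \cdot 3619 = 123 \cdot 32571 = 4006233$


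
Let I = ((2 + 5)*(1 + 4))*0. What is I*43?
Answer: 0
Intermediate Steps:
I = 0 (I = (7*5)*0 = 35*0 = 0)
I*43 = 0*43 = 0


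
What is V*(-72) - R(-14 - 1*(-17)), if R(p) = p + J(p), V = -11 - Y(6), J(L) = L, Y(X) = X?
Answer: 1218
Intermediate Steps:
V = -17 (V = -11 - 1*6 = -11 - 6 = -17)
R(p) = 2*p (R(p) = p + p = 2*p)
V*(-72) - R(-14 - 1*(-17)) = -17*(-72) - 2*(-14 - 1*(-17)) = 1224 - 2*(-14 + 17) = 1224 - 2*3 = 1224 - 1*6 = 1224 - 6 = 1218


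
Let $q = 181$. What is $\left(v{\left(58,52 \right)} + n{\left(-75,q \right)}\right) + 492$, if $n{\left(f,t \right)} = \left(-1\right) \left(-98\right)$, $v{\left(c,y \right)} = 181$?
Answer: $771$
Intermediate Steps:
$n{\left(f,t \right)} = 98$
$\left(v{\left(58,52 \right)} + n{\left(-75,q \right)}\right) + 492 = \left(181 + 98\right) + 492 = 279 + 492 = 771$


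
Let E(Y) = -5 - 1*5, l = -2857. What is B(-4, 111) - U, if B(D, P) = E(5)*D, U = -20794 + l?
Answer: 23691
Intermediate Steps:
E(Y) = -10 (E(Y) = -5 - 5 = -10)
U = -23651 (U = -20794 - 2857 = -23651)
B(D, P) = -10*D
B(-4, 111) - U = -10*(-4) - 1*(-23651) = 40 + 23651 = 23691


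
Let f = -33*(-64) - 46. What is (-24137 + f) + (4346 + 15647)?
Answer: -2078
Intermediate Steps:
f = 2066 (f = 2112 - 46 = 2066)
(-24137 + f) + (4346 + 15647) = (-24137 + 2066) + (4346 + 15647) = -22071 + 19993 = -2078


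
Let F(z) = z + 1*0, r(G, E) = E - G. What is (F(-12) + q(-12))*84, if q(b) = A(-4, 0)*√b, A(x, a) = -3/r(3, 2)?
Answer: -1008 + 504*I*√3 ≈ -1008.0 + 872.95*I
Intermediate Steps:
F(z) = z (F(z) = z + 0 = z)
A(x, a) = 3 (A(x, a) = -3/(2 - 1*3) = -3/(2 - 3) = -3/(-1) = -3*(-1) = 3)
q(b) = 3*√b
(F(-12) + q(-12))*84 = (-12 + 3*√(-12))*84 = (-12 + 3*(2*I*√3))*84 = (-12 + 6*I*√3)*84 = -1008 + 504*I*√3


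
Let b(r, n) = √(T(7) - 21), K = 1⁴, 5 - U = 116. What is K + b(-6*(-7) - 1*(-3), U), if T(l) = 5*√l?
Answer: 1 + √(-21 + 5*√7) ≈ 1.0 + 2.7877*I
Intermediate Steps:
U = -111 (U = 5 - 1*116 = 5 - 116 = -111)
K = 1
b(r, n) = √(-21 + 5*√7) (b(r, n) = √(5*√7 - 21) = √(-21 + 5*√7))
K + b(-6*(-7) - 1*(-3), U) = 1 + √(-21 + 5*√7)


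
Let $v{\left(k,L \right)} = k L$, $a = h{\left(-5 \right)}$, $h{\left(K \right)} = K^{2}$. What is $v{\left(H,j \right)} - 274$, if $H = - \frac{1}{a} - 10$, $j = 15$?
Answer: $- \frac{2123}{5} \approx -424.6$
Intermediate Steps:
$a = 25$ ($a = \left(-5\right)^{2} = 25$)
$H = - \frac{251}{25}$ ($H = - \frac{1}{25} - 10 = - \frac{251}{25} \approx -10.04$)
$v{\left(k,L \right)} = L k$
$v{\left(H,j \right)} - 274 = 15 \left(- \frac{251}{25}\right) - 274 = - \frac{753}{5} - 274 = - \frac{2123}{5}$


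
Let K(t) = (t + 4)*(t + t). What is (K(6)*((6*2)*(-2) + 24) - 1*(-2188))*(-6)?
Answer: -13128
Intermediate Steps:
K(t) = 2*t*(4 + t) (K(t) = (4 + t)*(2*t) = 2*t*(4 + t))
(K(6)*((6*2)*(-2) + 24) - 1*(-2188))*(-6) = ((2*6*(4 + 6))*((6*2)*(-2) + 24) - 1*(-2188))*(-6) = ((2*6*10)*(12*(-2) + 24) + 2188)*(-6) = (120*(-24 + 24) + 2188)*(-6) = (120*0 + 2188)*(-6) = (0 + 2188)*(-6) = 2188*(-6) = -13128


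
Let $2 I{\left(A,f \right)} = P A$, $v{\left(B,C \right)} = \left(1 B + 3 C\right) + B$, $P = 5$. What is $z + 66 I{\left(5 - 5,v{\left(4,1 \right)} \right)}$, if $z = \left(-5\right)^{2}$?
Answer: $25$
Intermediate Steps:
$v{\left(B,C \right)} = 2 B + 3 C$ ($v{\left(B,C \right)} = \left(B + 3 C\right) + B = 2 B + 3 C$)
$I{\left(A,f \right)} = \frac{5 A}{2}$
$z = 25$
$z + 66 I{\left(5 - 5,v{\left(4,1 \right)} \right)} = 25 + 66 \frac{5 \left(5 - 5\right)}{2} = 25 + 66 \cdot \frac{5}{2} \cdot 0 = 25 + 66 \cdot 0 = 25 + 0 = 25$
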